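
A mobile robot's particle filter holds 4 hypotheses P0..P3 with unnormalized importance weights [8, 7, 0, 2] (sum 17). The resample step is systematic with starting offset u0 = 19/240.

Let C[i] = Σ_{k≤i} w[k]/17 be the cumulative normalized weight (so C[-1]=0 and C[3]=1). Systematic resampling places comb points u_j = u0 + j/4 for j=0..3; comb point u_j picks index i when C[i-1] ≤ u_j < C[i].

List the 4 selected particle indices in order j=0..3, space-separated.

C = [8/17, 15/17, 15/17, 1]
j=0: u_0=19/240 ∈ [0, 8/17) → index 0
j=1: u_1=79/240 ∈ [0, 8/17) → index 0
j=2: u_2=139/240 ∈ [8/17, 15/17) → index 1
j=3: u_3=199/240 ∈ [8/17, 15/17) → index 1

0 0 1 1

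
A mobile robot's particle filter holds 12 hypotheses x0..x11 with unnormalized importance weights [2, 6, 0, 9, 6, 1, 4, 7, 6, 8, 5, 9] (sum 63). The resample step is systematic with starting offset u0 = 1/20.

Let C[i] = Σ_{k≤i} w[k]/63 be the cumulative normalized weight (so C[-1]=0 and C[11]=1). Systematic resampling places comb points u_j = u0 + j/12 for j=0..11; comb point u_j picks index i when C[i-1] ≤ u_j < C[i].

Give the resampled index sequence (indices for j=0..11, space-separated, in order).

C = [2/63, 8/63, 8/63, 17/63, 23/63, 8/21, 4/9, 5/9, 41/63, 7/9, 6/7, 1]
j=0: u_0=1/20 ∈ [2/63, 8/63) → index 1
j=1: u_1=2/15 ∈ [8/63, 17/63) → index 3
j=2: u_2=13/60 ∈ [8/63, 17/63) → index 3
j=3: u_3=3/10 ∈ [17/63, 23/63) → index 4
j=4: u_4=23/60 ∈ [8/21, 4/9) → index 6
j=5: u_5=7/15 ∈ [4/9, 5/9) → index 7
j=6: u_6=11/20 ∈ [4/9, 5/9) → index 7
j=7: u_7=19/30 ∈ [5/9, 41/63) → index 8
j=8: u_8=43/60 ∈ [41/63, 7/9) → index 9
j=9: u_9=4/5 ∈ [7/9, 6/7) → index 10
j=10: u_10=53/60 ∈ [6/7, 1) → index 11
j=11: u_11=29/30 ∈ [6/7, 1) → index 11

1 3 3 4 6 7 7 8 9 10 11 11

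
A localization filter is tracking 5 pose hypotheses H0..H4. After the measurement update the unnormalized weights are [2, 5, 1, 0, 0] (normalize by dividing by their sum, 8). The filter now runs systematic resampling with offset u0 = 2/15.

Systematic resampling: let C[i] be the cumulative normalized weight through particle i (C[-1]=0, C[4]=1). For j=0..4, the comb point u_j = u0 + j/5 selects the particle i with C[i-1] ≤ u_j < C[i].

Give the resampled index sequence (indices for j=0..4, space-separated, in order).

0 1 1 1 2

C = [1/4, 7/8, 1, 1, 1]
j=0: u_0=2/15 ∈ [0, 1/4) → index 0
j=1: u_1=1/3 ∈ [1/4, 7/8) → index 1
j=2: u_2=8/15 ∈ [1/4, 7/8) → index 1
j=3: u_3=11/15 ∈ [1/4, 7/8) → index 1
j=4: u_4=14/15 ∈ [7/8, 1) → index 2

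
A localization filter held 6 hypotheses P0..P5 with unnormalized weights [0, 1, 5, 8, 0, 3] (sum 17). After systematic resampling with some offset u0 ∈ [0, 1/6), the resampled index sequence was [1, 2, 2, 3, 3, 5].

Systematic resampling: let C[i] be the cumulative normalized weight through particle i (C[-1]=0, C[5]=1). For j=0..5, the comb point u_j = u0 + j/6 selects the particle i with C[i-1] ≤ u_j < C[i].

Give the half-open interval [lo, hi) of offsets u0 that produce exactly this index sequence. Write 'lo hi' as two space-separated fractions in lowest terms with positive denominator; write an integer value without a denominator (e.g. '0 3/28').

C = [0, 1/17, 6/17, 14/17, 14/17, 1]
j=0 picked index 1: u0 ∈ [0, 1/17)
j=1 picked index 2: u0 ∈ [-11/102, 19/102)
j=2 picked index 2: u0 ∈ [-14/51, 1/51)
j=3 picked index 3: u0 ∈ [-5/34, 11/34)
j=4 picked index 3: u0 ∈ [-16/51, 8/51)
j=5 picked index 5: u0 ∈ [-1/102, 1/6)
intersection: [0, 1/51)

0 1/51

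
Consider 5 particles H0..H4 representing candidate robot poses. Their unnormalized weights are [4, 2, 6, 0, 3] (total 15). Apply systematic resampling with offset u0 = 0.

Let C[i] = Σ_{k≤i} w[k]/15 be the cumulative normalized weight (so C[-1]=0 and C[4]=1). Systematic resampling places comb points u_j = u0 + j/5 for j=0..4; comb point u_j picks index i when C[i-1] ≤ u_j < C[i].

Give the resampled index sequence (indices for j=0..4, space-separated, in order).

0 0 2 2 4

C = [4/15, 2/5, 4/5, 4/5, 1]
j=0: u_0=0 ∈ [0, 4/15) → index 0
j=1: u_1=1/5 ∈ [0, 4/15) → index 0
j=2: u_2=2/5 ∈ [2/5, 4/5) → index 2
j=3: u_3=3/5 ∈ [2/5, 4/5) → index 2
j=4: u_4=4/5 ∈ [4/5, 1) → index 4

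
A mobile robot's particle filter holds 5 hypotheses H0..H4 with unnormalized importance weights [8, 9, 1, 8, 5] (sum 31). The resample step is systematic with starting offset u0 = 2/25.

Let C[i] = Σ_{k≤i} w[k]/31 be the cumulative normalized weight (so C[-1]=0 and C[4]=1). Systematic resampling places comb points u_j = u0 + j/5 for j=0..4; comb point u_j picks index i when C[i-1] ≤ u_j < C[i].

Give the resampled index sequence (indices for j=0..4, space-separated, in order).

C = [8/31, 17/31, 18/31, 26/31, 1]
j=0: u_0=2/25 ∈ [0, 8/31) → index 0
j=1: u_1=7/25 ∈ [8/31, 17/31) → index 1
j=2: u_2=12/25 ∈ [8/31, 17/31) → index 1
j=3: u_3=17/25 ∈ [18/31, 26/31) → index 3
j=4: u_4=22/25 ∈ [26/31, 1) → index 4

0 1 1 3 4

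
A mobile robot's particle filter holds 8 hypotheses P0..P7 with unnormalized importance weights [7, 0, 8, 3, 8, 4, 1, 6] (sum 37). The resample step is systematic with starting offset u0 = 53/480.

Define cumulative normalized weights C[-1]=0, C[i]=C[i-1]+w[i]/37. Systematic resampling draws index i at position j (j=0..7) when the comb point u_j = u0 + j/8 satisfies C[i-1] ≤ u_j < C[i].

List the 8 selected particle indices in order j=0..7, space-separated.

0 2 2 3 4 5 7 7

C = [7/37, 7/37, 15/37, 18/37, 26/37, 30/37, 31/37, 1]
j=0: u_0=53/480 ∈ [0, 7/37) → index 0
j=1: u_1=113/480 ∈ [7/37, 15/37) → index 2
j=2: u_2=173/480 ∈ [7/37, 15/37) → index 2
j=3: u_3=233/480 ∈ [15/37, 18/37) → index 3
j=4: u_4=293/480 ∈ [18/37, 26/37) → index 4
j=5: u_5=353/480 ∈ [26/37, 30/37) → index 5
j=6: u_6=413/480 ∈ [31/37, 1) → index 7
j=7: u_7=473/480 ∈ [31/37, 1) → index 7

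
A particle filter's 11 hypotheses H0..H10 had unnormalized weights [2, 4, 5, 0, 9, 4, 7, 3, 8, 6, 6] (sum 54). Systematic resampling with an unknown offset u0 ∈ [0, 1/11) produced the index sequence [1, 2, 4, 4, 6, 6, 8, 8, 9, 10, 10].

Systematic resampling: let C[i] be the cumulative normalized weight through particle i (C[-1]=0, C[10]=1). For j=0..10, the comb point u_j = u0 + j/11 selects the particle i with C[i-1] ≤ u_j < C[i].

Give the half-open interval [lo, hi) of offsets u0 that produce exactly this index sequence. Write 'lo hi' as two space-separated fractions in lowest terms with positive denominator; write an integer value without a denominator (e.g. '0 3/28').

25/297 1/11

C = [1/27, 1/9, 11/54, 11/54, 10/27, 4/9, 31/54, 17/27, 7/9, 8/9, 1]
j=0 picked index 1: u0 ∈ [1/27, 1/9)
j=1 picked index 2: u0 ∈ [2/99, 67/594)
j=2 picked index 4: u0 ∈ [13/594, 56/297)
j=3 picked index 4: u0 ∈ [-41/594, 29/297)
j=4 picked index 6: u0 ∈ [8/99, 125/594)
j=5 picked index 6: u0 ∈ [-1/99, 71/594)
j=6 picked index 8: u0 ∈ [25/297, 23/99)
j=7 picked index 8: u0 ∈ [-2/297, 14/99)
j=8 picked index 9: u0 ∈ [5/99, 16/99)
j=9 picked index 10: u0 ∈ [7/99, 2/11)
j=10 picked index 10: u0 ∈ [-2/99, 1/11)
intersection: [25/297, 1/11)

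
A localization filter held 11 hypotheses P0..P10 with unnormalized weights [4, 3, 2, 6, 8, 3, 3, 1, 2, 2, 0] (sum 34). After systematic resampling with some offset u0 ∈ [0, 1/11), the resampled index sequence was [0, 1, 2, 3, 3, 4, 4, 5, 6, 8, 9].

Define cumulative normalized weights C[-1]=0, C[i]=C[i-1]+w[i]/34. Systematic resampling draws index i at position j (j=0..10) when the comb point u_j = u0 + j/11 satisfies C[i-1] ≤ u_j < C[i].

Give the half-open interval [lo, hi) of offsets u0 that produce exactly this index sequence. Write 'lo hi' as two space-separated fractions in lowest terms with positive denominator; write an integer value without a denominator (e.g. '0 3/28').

12/187 29/374

C = [2/17, 7/34, 9/34, 15/34, 23/34, 13/17, 29/34, 15/17, 16/17, 1, 1]
j=0 picked index 0: u0 ∈ [0, 2/17)
j=1 picked index 1: u0 ∈ [5/187, 43/374)
j=2 picked index 2: u0 ∈ [9/374, 31/374)
j=3 picked index 3: u0 ∈ [-3/374, 63/374)
j=4 picked index 3: u0 ∈ [-37/374, 29/374)
j=5 picked index 4: u0 ∈ [-5/374, 83/374)
j=6 picked index 4: u0 ∈ [-39/374, 49/374)
j=7 picked index 5: u0 ∈ [15/374, 24/187)
j=8 picked index 6: u0 ∈ [7/187, 47/374)
j=9 picked index 8: u0 ∈ [12/187, 23/187)
j=10 picked index 9: u0 ∈ [6/187, 1/11)
intersection: [12/187, 29/374)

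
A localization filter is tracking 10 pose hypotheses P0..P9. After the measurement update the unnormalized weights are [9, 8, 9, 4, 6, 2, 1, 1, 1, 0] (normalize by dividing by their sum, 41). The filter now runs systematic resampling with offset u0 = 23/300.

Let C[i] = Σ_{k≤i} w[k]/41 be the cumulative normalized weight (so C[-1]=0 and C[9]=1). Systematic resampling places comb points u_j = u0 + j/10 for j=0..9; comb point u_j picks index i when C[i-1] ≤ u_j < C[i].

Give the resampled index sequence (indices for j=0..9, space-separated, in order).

0 0 1 1 2 2 3 4 4 8

C = [9/41, 17/41, 26/41, 30/41, 36/41, 38/41, 39/41, 40/41, 1, 1]
j=0: u_0=23/300 ∈ [0, 9/41) → index 0
j=1: u_1=53/300 ∈ [0, 9/41) → index 0
j=2: u_2=83/300 ∈ [9/41, 17/41) → index 1
j=3: u_3=113/300 ∈ [9/41, 17/41) → index 1
j=4: u_4=143/300 ∈ [17/41, 26/41) → index 2
j=5: u_5=173/300 ∈ [17/41, 26/41) → index 2
j=6: u_6=203/300 ∈ [26/41, 30/41) → index 3
j=7: u_7=233/300 ∈ [30/41, 36/41) → index 4
j=8: u_8=263/300 ∈ [30/41, 36/41) → index 4
j=9: u_9=293/300 ∈ [40/41, 1) → index 8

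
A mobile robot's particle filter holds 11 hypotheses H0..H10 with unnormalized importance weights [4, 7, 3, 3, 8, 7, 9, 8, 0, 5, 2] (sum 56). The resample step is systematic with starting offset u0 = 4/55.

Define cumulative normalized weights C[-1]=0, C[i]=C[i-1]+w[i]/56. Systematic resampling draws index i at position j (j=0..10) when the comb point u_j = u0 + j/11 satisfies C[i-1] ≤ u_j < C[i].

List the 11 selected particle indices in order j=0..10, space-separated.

1 1 3 4 4 5 6 6 7 9 10

C = [1/14, 11/56, 1/4, 17/56, 25/56, 4/7, 41/56, 7/8, 7/8, 27/28, 1]
j=0: u_0=4/55 ∈ [1/14, 11/56) → index 1
j=1: u_1=9/55 ∈ [1/14, 11/56) → index 1
j=2: u_2=14/55 ∈ [1/4, 17/56) → index 3
j=3: u_3=19/55 ∈ [17/56, 25/56) → index 4
j=4: u_4=24/55 ∈ [17/56, 25/56) → index 4
j=5: u_5=29/55 ∈ [25/56, 4/7) → index 5
j=6: u_6=34/55 ∈ [4/7, 41/56) → index 6
j=7: u_7=39/55 ∈ [4/7, 41/56) → index 6
j=8: u_8=4/5 ∈ [41/56, 7/8) → index 7
j=9: u_9=49/55 ∈ [7/8, 27/28) → index 9
j=10: u_10=54/55 ∈ [27/28, 1) → index 10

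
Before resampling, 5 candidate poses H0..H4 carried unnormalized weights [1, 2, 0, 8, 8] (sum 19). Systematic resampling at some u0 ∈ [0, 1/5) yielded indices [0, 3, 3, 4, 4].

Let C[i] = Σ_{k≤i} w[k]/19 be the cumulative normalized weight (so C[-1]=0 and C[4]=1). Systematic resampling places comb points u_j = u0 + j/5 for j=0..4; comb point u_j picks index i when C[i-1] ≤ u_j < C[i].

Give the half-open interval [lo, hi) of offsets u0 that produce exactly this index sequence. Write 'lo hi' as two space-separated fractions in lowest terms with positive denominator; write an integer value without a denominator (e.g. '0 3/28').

0 1/19

C = [1/19, 3/19, 3/19, 11/19, 1]
j=0 picked index 0: u0 ∈ [0, 1/19)
j=1 picked index 3: u0 ∈ [-4/95, 36/95)
j=2 picked index 3: u0 ∈ [-23/95, 17/95)
j=3 picked index 4: u0 ∈ [-2/95, 2/5)
j=4 picked index 4: u0 ∈ [-21/95, 1/5)
intersection: [0, 1/19)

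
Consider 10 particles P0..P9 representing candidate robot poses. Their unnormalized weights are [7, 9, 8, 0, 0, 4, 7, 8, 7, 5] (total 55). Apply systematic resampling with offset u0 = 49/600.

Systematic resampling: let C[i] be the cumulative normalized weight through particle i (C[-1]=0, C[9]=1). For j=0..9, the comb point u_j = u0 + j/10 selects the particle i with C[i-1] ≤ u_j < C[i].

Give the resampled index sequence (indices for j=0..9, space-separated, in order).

C = [7/55, 16/55, 24/55, 24/55, 24/55, 28/55, 7/11, 43/55, 10/11, 1]
j=0: u_0=49/600 ∈ [0, 7/55) → index 0
j=1: u_1=109/600 ∈ [7/55, 16/55) → index 1
j=2: u_2=169/600 ∈ [7/55, 16/55) → index 1
j=3: u_3=229/600 ∈ [16/55, 24/55) → index 2
j=4: u_4=289/600 ∈ [24/55, 28/55) → index 5
j=5: u_5=349/600 ∈ [28/55, 7/11) → index 6
j=6: u_6=409/600 ∈ [7/11, 43/55) → index 7
j=7: u_7=469/600 ∈ [7/11, 43/55) → index 7
j=8: u_8=529/600 ∈ [43/55, 10/11) → index 8
j=9: u_9=589/600 ∈ [10/11, 1) → index 9

0 1 1 2 5 6 7 7 8 9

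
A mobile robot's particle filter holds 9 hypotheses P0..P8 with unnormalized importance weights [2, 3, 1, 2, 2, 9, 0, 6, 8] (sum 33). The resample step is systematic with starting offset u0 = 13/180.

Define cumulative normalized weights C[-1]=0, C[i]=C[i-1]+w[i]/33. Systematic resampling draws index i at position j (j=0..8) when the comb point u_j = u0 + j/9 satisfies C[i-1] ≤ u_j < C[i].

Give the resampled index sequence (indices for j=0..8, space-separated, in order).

1 3 4 5 5 7 7 8 8

C = [2/33, 5/33, 2/11, 8/33, 10/33, 19/33, 19/33, 25/33, 1]
j=0: u_0=13/180 ∈ [2/33, 5/33) → index 1
j=1: u_1=11/60 ∈ [2/11, 8/33) → index 3
j=2: u_2=53/180 ∈ [8/33, 10/33) → index 4
j=3: u_3=73/180 ∈ [10/33, 19/33) → index 5
j=4: u_4=31/60 ∈ [10/33, 19/33) → index 5
j=5: u_5=113/180 ∈ [19/33, 25/33) → index 7
j=6: u_6=133/180 ∈ [19/33, 25/33) → index 7
j=7: u_7=17/20 ∈ [25/33, 1) → index 8
j=8: u_8=173/180 ∈ [25/33, 1) → index 8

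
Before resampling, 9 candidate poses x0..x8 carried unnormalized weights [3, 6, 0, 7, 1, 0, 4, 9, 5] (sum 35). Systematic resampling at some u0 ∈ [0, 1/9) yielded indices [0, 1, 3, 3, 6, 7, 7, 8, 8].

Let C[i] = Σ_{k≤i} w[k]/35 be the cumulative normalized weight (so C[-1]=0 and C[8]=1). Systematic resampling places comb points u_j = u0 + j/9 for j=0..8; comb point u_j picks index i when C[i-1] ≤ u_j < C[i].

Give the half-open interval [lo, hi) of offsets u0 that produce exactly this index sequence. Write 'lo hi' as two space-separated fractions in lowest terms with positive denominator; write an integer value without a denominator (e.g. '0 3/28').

5/63 3/35

C = [3/35, 9/35, 9/35, 16/35, 17/35, 17/35, 3/5, 6/7, 1]
j=0 picked index 0: u0 ∈ [0, 3/35)
j=1 picked index 1: u0 ∈ [-8/315, 46/315)
j=2 picked index 3: u0 ∈ [11/315, 74/315)
j=3 picked index 3: u0 ∈ [-8/105, 13/105)
j=4 picked index 6: u0 ∈ [13/315, 7/45)
j=5 picked index 7: u0 ∈ [2/45, 19/63)
j=6 picked index 7: u0 ∈ [-1/15, 4/21)
j=7 picked index 8: u0 ∈ [5/63, 2/9)
j=8 picked index 8: u0 ∈ [-2/63, 1/9)
intersection: [5/63, 3/35)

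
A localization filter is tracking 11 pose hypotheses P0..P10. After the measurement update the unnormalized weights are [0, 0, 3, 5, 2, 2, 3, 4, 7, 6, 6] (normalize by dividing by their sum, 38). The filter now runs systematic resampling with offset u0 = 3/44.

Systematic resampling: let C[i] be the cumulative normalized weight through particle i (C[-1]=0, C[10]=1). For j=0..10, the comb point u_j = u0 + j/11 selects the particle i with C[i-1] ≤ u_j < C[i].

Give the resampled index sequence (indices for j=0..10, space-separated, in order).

2 3 4 6 7 8 8 9 9 10 10

C = [0, 0, 3/38, 4/19, 5/19, 6/19, 15/38, 1/2, 13/19, 16/19, 1]
j=0: u_0=3/44 ∈ [0, 3/38) → index 2
j=1: u_1=7/44 ∈ [3/38, 4/19) → index 3
j=2: u_2=1/4 ∈ [4/19, 5/19) → index 4
j=3: u_3=15/44 ∈ [6/19, 15/38) → index 6
j=4: u_4=19/44 ∈ [15/38, 1/2) → index 7
j=5: u_5=23/44 ∈ [1/2, 13/19) → index 8
j=6: u_6=27/44 ∈ [1/2, 13/19) → index 8
j=7: u_7=31/44 ∈ [13/19, 16/19) → index 9
j=8: u_8=35/44 ∈ [13/19, 16/19) → index 9
j=9: u_9=39/44 ∈ [16/19, 1) → index 10
j=10: u_10=43/44 ∈ [16/19, 1) → index 10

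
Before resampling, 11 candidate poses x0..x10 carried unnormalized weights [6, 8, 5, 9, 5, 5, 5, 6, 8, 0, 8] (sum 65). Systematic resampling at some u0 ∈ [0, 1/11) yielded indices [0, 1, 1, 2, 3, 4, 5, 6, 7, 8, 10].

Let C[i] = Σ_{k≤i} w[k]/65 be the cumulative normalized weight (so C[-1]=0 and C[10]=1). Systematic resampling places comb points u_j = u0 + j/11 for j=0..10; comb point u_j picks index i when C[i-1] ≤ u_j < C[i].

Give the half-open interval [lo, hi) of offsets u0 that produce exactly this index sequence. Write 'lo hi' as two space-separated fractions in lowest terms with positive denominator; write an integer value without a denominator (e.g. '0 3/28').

C = [6/65, 14/65, 19/65, 28/65, 33/65, 38/65, 43/65, 49/65, 57/65, 57/65, 1]
j=0 picked index 0: u0 ∈ [0, 6/65)
j=1 picked index 1: u0 ∈ [1/715, 89/715)
j=2 picked index 1: u0 ∈ [-64/715, 24/715)
j=3 picked index 2: u0 ∈ [-41/715, 14/715)
j=4 picked index 3: u0 ∈ [-51/715, 48/715)
j=5 picked index 4: u0 ∈ [-17/715, 38/715)
j=6 picked index 5: u0 ∈ [-27/715, 28/715)
j=7 picked index 6: u0 ∈ [-37/715, 18/715)
j=8 picked index 7: u0 ∈ [-47/715, 19/715)
j=9 picked index 8: u0 ∈ [-46/715, 42/715)
j=10 picked index 10: u0 ∈ [-23/715, 1/11)
intersection: [1/715, 14/715)

1/715 14/715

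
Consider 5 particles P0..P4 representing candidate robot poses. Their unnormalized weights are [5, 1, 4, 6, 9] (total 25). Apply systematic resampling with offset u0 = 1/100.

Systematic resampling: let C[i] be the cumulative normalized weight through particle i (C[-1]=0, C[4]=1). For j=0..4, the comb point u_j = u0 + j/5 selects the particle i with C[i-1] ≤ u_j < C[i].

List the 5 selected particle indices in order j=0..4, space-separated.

0 1 3 3 4

C = [1/5, 6/25, 2/5, 16/25, 1]
j=0: u_0=1/100 ∈ [0, 1/5) → index 0
j=1: u_1=21/100 ∈ [1/5, 6/25) → index 1
j=2: u_2=41/100 ∈ [2/5, 16/25) → index 3
j=3: u_3=61/100 ∈ [2/5, 16/25) → index 3
j=4: u_4=81/100 ∈ [16/25, 1) → index 4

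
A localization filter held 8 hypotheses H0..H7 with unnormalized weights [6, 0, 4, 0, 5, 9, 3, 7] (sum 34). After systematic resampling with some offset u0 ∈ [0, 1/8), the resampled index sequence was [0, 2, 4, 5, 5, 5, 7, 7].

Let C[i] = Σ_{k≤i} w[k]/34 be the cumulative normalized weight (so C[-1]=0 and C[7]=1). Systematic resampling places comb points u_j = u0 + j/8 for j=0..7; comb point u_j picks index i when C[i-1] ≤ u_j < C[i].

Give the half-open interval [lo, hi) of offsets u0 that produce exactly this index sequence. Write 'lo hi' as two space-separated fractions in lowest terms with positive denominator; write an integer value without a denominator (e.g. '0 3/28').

9/136 11/136

C = [3/17, 3/17, 5/17, 5/17, 15/34, 12/17, 27/34, 1]
j=0 picked index 0: u0 ∈ [0, 3/17)
j=1 picked index 2: u0 ∈ [7/136, 23/136)
j=2 picked index 4: u0 ∈ [3/68, 13/68)
j=3 picked index 5: u0 ∈ [9/136, 45/136)
j=4 picked index 5: u0 ∈ [-1/17, 7/34)
j=5 picked index 5: u0 ∈ [-25/136, 11/136)
j=6 picked index 7: u0 ∈ [3/68, 1/4)
j=7 picked index 7: u0 ∈ [-11/136, 1/8)
intersection: [9/136, 11/136)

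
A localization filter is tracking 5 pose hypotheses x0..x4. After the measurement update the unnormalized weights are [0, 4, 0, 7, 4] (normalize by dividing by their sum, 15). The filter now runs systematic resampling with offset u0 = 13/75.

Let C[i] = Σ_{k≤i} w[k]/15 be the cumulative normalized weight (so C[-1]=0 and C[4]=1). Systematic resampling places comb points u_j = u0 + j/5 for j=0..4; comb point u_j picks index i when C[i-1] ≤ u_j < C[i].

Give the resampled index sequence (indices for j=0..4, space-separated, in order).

C = [0, 4/15, 4/15, 11/15, 1]
j=0: u_0=13/75 ∈ [0, 4/15) → index 1
j=1: u_1=28/75 ∈ [4/15, 11/15) → index 3
j=2: u_2=43/75 ∈ [4/15, 11/15) → index 3
j=3: u_3=58/75 ∈ [11/15, 1) → index 4
j=4: u_4=73/75 ∈ [11/15, 1) → index 4

1 3 3 4 4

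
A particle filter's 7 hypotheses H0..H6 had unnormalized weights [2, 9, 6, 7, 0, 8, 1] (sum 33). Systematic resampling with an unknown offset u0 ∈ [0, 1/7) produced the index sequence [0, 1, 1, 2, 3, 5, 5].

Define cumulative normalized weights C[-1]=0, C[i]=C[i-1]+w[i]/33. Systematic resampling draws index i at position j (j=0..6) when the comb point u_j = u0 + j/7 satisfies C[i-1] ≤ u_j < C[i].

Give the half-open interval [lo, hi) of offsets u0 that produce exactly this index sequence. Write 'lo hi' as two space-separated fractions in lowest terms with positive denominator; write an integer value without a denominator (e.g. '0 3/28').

C = [2/33, 1/3, 17/33, 8/11, 8/11, 32/33, 1]
j=0 picked index 0: u0 ∈ [0, 2/33)
j=1 picked index 1: u0 ∈ [-19/231, 4/21)
j=2 picked index 1: u0 ∈ [-52/231, 1/21)
j=3 picked index 2: u0 ∈ [-2/21, 20/231)
j=4 picked index 3: u0 ∈ [-13/231, 12/77)
j=5 picked index 5: u0 ∈ [1/77, 59/231)
j=6 picked index 5: u0 ∈ [-10/77, 26/231)
intersection: [1/77, 1/21)

1/77 1/21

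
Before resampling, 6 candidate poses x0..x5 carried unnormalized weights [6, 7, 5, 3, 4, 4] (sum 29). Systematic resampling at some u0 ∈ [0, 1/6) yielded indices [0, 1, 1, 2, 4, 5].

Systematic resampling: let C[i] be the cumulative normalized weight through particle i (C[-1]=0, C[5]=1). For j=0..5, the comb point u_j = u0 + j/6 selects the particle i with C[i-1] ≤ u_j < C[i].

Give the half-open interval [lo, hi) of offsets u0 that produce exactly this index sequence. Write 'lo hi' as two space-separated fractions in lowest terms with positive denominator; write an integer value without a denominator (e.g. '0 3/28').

5/87 10/87

C = [6/29, 13/29, 18/29, 21/29, 25/29, 1]
j=0 picked index 0: u0 ∈ [0, 6/29)
j=1 picked index 1: u0 ∈ [7/174, 49/174)
j=2 picked index 1: u0 ∈ [-11/87, 10/87)
j=3 picked index 2: u0 ∈ [-3/58, 7/58)
j=4 picked index 4: u0 ∈ [5/87, 17/87)
j=5 picked index 5: u0 ∈ [5/174, 1/6)
intersection: [5/87, 10/87)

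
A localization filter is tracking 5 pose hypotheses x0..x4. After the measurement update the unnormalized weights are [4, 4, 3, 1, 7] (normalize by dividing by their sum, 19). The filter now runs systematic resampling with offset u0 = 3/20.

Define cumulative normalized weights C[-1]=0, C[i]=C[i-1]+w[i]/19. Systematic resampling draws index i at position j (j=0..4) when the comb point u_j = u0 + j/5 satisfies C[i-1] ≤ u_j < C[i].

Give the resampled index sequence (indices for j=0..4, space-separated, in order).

C = [4/19, 8/19, 11/19, 12/19, 1]
j=0: u_0=3/20 ∈ [0, 4/19) → index 0
j=1: u_1=7/20 ∈ [4/19, 8/19) → index 1
j=2: u_2=11/20 ∈ [8/19, 11/19) → index 2
j=3: u_3=3/4 ∈ [12/19, 1) → index 4
j=4: u_4=19/20 ∈ [12/19, 1) → index 4

0 1 2 4 4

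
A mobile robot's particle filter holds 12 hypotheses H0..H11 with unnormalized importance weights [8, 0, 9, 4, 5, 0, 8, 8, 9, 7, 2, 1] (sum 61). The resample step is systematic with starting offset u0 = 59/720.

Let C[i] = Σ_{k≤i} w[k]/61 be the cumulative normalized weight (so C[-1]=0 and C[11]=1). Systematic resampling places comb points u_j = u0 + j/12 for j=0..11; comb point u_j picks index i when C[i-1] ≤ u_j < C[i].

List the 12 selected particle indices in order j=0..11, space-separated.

C = [8/61, 8/61, 17/61, 21/61, 26/61, 26/61, 34/61, 42/61, 51/61, 58/61, 60/61, 1]
j=0: u_0=59/720 ∈ [0, 8/61) → index 0
j=1: u_1=119/720 ∈ [8/61, 17/61) → index 2
j=2: u_2=179/720 ∈ [8/61, 17/61) → index 2
j=3: u_3=239/720 ∈ [17/61, 21/61) → index 3
j=4: u_4=299/720 ∈ [21/61, 26/61) → index 4
j=5: u_5=359/720 ∈ [26/61, 34/61) → index 6
j=6: u_6=419/720 ∈ [34/61, 42/61) → index 7
j=7: u_7=479/720 ∈ [34/61, 42/61) → index 7
j=8: u_8=539/720 ∈ [42/61, 51/61) → index 8
j=9: u_9=599/720 ∈ [42/61, 51/61) → index 8
j=10: u_10=659/720 ∈ [51/61, 58/61) → index 9
j=11: u_11=719/720 ∈ [60/61, 1) → index 11

0 2 2 3 4 6 7 7 8 8 9 11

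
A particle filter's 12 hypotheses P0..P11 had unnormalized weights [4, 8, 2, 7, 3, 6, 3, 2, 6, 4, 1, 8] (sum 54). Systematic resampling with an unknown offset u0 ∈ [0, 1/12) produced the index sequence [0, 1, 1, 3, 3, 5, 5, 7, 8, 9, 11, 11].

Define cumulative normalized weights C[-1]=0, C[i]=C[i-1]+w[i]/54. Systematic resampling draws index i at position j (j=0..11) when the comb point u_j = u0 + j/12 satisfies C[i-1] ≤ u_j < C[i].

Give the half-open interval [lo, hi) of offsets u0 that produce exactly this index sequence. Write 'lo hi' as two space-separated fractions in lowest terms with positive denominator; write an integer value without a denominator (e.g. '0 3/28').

1/36 1/18

C = [2/27, 2/9, 7/27, 7/18, 4/9, 5/9, 11/18, 35/54, 41/54, 5/6, 23/27, 1]
j=0 picked index 0: u0 ∈ [0, 2/27)
j=1 picked index 1: u0 ∈ [-1/108, 5/36)
j=2 picked index 1: u0 ∈ [-5/54, 1/18)
j=3 picked index 3: u0 ∈ [1/108, 5/36)
j=4 picked index 3: u0 ∈ [-2/27, 1/18)
j=5 picked index 5: u0 ∈ [1/36, 5/36)
j=6 picked index 5: u0 ∈ [-1/18, 1/18)
j=7 picked index 7: u0 ∈ [1/36, 7/108)
j=8 picked index 8: u0 ∈ [-1/54, 5/54)
j=9 picked index 9: u0 ∈ [1/108, 1/12)
j=10 picked index 11: u0 ∈ [1/54, 1/6)
j=11 picked index 11: u0 ∈ [-7/108, 1/12)
intersection: [1/36, 1/18)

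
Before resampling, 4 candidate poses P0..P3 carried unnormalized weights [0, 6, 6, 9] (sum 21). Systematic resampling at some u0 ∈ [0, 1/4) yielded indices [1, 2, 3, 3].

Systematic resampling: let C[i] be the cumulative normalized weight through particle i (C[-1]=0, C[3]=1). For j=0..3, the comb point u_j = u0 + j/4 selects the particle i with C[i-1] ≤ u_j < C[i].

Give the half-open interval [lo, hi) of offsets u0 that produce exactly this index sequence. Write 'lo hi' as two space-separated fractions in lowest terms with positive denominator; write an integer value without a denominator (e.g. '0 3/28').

1/14 1/4

C = [0, 2/7, 4/7, 1]
j=0 picked index 1: u0 ∈ [0, 2/7)
j=1 picked index 2: u0 ∈ [1/28, 9/28)
j=2 picked index 3: u0 ∈ [1/14, 1/2)
j=3 picked index 3: u0 ∈ [-5/28, 1/4)
intersection: [1/14, 1/4)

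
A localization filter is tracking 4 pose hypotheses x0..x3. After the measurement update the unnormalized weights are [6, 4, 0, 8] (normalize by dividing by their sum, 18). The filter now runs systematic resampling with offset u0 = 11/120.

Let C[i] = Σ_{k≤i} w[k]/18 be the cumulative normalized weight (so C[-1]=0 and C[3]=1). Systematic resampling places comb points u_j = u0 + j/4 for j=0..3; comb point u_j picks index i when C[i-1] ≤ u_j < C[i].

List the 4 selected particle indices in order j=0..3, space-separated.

0 1 3 3

C = [1/3, 5/9, 5/9, 1]
j=0: u_0=11/120 ∈ [0, 1/3) → index 0
j=1: u_1=41/120 ∈ [1/3, 5/9) → index 1
j=2: u_2=71/120 ∈ [5/9, 1) → index 3
j=3: u_3=101/120 ∈ [5/9, 1) → index 3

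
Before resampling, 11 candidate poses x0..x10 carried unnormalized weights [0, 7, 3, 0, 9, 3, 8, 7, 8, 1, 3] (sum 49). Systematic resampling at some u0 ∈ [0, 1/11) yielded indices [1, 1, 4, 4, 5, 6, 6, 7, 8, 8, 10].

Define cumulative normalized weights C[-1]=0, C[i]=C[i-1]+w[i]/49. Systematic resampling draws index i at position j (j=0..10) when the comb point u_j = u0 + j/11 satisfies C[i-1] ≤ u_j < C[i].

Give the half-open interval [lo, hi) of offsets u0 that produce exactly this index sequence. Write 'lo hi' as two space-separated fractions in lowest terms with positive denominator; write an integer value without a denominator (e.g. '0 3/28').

C = [0, 1/7, 10/49, 10/49, 19/49, 22/49, 30/49, 37/49, 45/49, 46/49, 1]
j=0 picked index 1: u0 ∈ [0, 1/7)
j=1 picked index 1: u0 ∈ [-1/11, 4/77)
j=2 picked index 4: u0 ∈ [12/539, 111/539)
j=3 picked index 4: u0 ∈ [-37/539, 62/539)
j=4 picked index 5: u0 ∈ [13/539, 46/539)
j=5 picked index 6: u0 ∈ [-3/539, 85/539)
j=6 picked index 6: u0 ∈ [-52/539, 36/539)
j=7 picked index 7: u0 ∈ [-13/539, 64/539)
j=8 picked index 8: u0 ∈ [15/539, 103/539)
j=9 picked index 8: u0 ∈ [-34/539, 54/539)
j=10 picked index 10: u0 ∈ [16/539, 1/11)
intersection: [16/539, 4/77)

16/539 4/77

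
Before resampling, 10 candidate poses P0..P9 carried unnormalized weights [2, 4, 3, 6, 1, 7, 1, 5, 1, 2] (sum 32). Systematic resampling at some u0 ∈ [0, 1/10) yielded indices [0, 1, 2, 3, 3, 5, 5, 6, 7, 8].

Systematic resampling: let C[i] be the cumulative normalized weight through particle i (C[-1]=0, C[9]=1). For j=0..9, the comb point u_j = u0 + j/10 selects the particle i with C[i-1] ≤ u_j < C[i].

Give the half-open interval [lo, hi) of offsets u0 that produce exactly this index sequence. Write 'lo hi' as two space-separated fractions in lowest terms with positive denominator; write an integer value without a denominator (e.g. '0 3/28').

C = [1/16, 3/16, 9/32, 15/32, 1/2, 23/32, 3/4, 29/32, 15/16, 1]
j=0 picked index 0: u0 ∈ [0, 1/16)
j=1 picked index 1: u0 ∈ [-3/80, 7/80)
j=2 picked index 2: u0 ∈ [-1/80, 13/160)
j=3 picked index 3: u0 ∈ [-3/160, 27/160)
j=4 picked index 3: u0 ∈ [-19/160, 11/160)
j=5 picked index 5: u0 ∈ [0, 7/32)
j=6 picked index 5: u0 ∈ [-1/10, 19/160)
j=7 picked index 6: u0 ∈ [3/160, 1/20)
j=8 picked index 7: u0 ∈ [-1/20, 17/160)
j=9 picked index 8: u0 ∈ [1/160, 3/80)
intersection: [3/160, 3/80)

3/160 3/80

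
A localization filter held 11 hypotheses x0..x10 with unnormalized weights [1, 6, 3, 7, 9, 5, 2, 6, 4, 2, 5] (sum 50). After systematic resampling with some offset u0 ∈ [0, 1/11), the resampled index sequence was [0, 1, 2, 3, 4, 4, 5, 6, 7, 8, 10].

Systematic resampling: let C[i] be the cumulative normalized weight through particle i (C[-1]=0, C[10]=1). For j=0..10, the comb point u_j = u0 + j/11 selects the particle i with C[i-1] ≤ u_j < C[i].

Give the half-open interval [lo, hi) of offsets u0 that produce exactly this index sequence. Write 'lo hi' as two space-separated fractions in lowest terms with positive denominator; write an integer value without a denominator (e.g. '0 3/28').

0 1/55

C = [1/50, 7/50, 1/5, 17/50, 13/25, 31/50, 33/50, 39/50, 43/50, 9/10, 1]
j=0 picked index 0: u0 ∈ [0, 1/50)
j=1 picked index 1: u0 ∈ [-39/550, 27/550)
j=2 picked index 2: u0 ∈ [-23/550, 1/55)
j=3 picked index 3: u0 ∈ [-4/55, 37/550)
j=4 picked index 4: u0 ∈ [-13/550, 43/275)
j=5 picked index 4: u0 ∈ [-63/550, 18/275)
j=6 picked index 5: u0 ∈ [-7/275, 41/550)
j=7 picked index 6: u0 ∈ [-9/550, 13/550)
j=8 picked index 7: u0 ∈ [-37/550, 29/550)
j=9 picked index 8: u0 ∈ [-21/550, 23/550)
j=10 picked index 10: u0 ∈ [-1/110, 1/11)
intersection: [0, 1/55)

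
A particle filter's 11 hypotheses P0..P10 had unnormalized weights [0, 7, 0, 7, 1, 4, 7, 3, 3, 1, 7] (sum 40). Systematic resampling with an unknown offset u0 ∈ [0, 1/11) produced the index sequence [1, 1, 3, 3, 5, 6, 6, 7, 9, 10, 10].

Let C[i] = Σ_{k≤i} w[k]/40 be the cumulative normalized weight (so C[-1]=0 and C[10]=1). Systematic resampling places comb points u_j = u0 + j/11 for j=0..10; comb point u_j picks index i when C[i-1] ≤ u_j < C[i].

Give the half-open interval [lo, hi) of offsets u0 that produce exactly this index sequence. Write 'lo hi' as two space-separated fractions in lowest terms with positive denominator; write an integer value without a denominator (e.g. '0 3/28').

4/55 17/220

C = [0, 7/40, 7/40, 7/20, 3/8, 19/40, 13/20, 29/40, 4/5, 33/40, 1]
j=0 picked index 1: u0 ∈ [0, 7/40)
j=1 picked index 1: u0 ∈ [-1/11, 37/440)
j=2 picked index 3: u0 ∈ [-3/440, 37/220)
j=3 picked index 3: u0 ∈ [-43/440, 17/220)
j=4 picked index 5: u0 ∈ [1/88, 49/440)
j=5 picked index 6: u0 ∈ [9/440, 43/220)
j=6 picked index 6: u0 ∈ [-31/440, 23/220)
j=7 picked index 7: u0 ∈ [3/220, 39/440)
j=8 picked index 9: u0 ∈ [4/55, 43/440)
j=9 picked index 10: u0 ∈ [3/440, 2/11)
j=10 picked index 10: u0 ∈ [-37/440, 1/11)
intersection: [4/55, 17/220)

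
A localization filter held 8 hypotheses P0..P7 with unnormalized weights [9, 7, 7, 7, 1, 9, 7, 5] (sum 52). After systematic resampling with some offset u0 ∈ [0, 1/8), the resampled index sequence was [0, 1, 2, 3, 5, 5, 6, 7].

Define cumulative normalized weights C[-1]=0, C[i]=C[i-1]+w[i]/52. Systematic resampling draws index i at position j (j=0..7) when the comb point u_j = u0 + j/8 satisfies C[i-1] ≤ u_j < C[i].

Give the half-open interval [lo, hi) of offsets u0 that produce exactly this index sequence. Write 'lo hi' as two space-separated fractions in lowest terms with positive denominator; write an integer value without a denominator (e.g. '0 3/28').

5/52 1/8

C = [9/52, 4/13, 23/52, 15/26, 31/52, 10/13, 47/52, 1]
j=0 picked index 0: u0 ∈ [0, 9/52)
j=1 picked index 1: u0 ∈ [5/104, 19/104)
j=2 picked index 2: u0 ∈ [3/52, 5/26)
j=3 picked index 3: u0 ∈ [7/104, 21/104)
j=4 picked index 5: u0 ∈ [5/52, 7/26)
j=5 picked index 5: u0 ∈ [-3/104, 15/104)
j=6 picked index 6: u0 ∈ [1/52, 2/13)
j=7 picked index 7: u0 ∈ [3/104, 1/8)
intersection: [5/52, 1/8)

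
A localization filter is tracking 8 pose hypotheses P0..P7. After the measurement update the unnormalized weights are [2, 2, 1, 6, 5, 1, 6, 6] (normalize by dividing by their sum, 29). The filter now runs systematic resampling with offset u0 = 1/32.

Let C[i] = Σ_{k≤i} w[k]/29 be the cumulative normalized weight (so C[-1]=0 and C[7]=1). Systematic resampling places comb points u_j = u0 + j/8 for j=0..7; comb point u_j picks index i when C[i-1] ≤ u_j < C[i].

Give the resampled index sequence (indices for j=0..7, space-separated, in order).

C = [2/29, 4/29, 5/29, 11/29, 16/29, 17/29, 23/29, 1]
j=0: u_0=1/32 ∈ [0, 2/29) → index 0
j=1: u_1=5/32 ∈ [4/29, 5/29) → index 2
j=2: u_2=9/32 ∈ [5/29, 11/29) → index 3
j=3: u_3=13/32 ∈ [11/29, 16/29) → index 4
j=4: u_4=17/32 ∈ [11/29, 16/29) → index 4
j=5: u_5=21/32 ∈ [17/29, 23/29) → index 6
j=6: u_6=25/32 ∈ [17/29, 23/29) → index 6
j=7: u_7=29/32 ∈ [23/29, 1) → index 7

0 2 3 4 4 6 6 7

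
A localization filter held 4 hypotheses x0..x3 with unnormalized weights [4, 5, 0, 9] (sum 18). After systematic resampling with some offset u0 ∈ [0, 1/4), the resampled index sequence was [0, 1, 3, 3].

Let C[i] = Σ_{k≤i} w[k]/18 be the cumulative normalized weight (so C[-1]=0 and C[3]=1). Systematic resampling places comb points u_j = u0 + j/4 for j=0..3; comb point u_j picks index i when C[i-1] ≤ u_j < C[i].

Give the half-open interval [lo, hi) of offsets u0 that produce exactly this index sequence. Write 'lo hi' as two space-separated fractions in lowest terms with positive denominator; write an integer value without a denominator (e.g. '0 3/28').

C = [2/9, 1/2, 1/2, 1]
j=0 picked index 0: u0 ∈ [0, 2/9)
j=1 picked index 1: u0 ∈ [-1/36, 1/4)
j=2 picked index 3: u0 ∈ [0, 1/2)
j=3 picked index 3: u0 ∈ [-1/4, 1/4)
intersection: [0, 2/9)

0 2/9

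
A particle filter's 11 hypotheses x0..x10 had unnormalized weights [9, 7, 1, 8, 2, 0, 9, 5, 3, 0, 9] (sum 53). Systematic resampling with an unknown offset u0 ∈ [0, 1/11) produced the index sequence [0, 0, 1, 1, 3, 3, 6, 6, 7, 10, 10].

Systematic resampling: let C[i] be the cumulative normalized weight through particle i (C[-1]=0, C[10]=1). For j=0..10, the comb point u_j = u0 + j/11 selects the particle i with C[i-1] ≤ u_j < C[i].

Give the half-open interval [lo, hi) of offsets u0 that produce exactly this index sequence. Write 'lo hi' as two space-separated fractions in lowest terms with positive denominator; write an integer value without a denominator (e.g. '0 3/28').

7/583 10/583

C = [9/53, 16/53, 17/53, 25/53, 27/53, 27/53, 36/53, 41/53, 44/53, 44/53, 1]
j=0 picked index 0: u0 ∈ [0, 9/53)
j=1 picked index 0: u0 ∈ [-1/11, 46/583)
j=2 picked index 1: u0 ∈ [-7/583, 70/583)
j=3 picked index 1: u0 ∈ [-60/583, 17/583)
j=4 picked index 3: u0 ∈ [-25/583, 63/583)
j=5 picked index 3: u0 ∈ [-78/583, 10/583)
j=6 picked index 6: u0 ∈ [-21/583, 78/583)
j=7 picked index 6: u0 ∈ [-74/583, 25/583)
j=8 picked index 7: u0 ∈ [-28/583, 27/583)
j=9 picked index 10: u0 ∈ [7/583, 2/11)
j=10 picked index 10: u0 ∈ [-46/583, 1/11)
intersection: [7/583, 10/583)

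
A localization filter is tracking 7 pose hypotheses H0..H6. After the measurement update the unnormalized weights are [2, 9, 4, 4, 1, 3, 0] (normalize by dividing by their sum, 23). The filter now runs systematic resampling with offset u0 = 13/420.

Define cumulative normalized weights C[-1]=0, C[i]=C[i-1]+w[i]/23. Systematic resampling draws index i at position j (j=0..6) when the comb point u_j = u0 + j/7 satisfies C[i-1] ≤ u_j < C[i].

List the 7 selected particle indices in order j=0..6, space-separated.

C = [2/23, 11/23, 15/23, 19/23, 20/23, 1, 1]
j=0: u_0=13/420 ∈ [0, 2/23) → index 0
j=1: u_1=73/420 ∈ [2/23, 11/23) → index 1
j=2: u_2=19/60 ∈ [2/23, 11/23) → index 1
j=3: u_3=193/420 ∈ [2/23, 11/23) → index 1
j=4: u_4=253/420 ∈ [11/23, 15/23) → index 2
j=5: u_5=313/420 ∈ [15/23, 19/23) → index 3
j=6: u_6=373/420 ∈ [20/23, 1) → index 5

0 1 1 1 2 3 5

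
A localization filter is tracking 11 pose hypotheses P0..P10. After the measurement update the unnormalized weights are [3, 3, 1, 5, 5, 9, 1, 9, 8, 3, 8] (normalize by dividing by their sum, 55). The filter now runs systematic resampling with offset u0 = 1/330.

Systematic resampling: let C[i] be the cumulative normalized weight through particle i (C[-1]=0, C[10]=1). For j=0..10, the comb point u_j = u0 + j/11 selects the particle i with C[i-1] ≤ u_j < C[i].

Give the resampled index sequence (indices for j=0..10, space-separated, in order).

0 1 3 4 5 5 7 7 8 9 10

C = [3/55, 6/55, 7/55, 12/55, 17/55, 26/55, 27/55, 36/55, 4/5, 47/55, 1]
j=0: u_0=1/330 ∈ [0, 3/55) → index 0
j=1: u_1=31/330 ∈ [3/55, 6/55) → index 1
j=2: u_2=61/330 ∈ [7/55, 12/55) → index 3
j=3: u_3=91/330 ∈ [12/55, 17/55) → index 4
j=4: u_4=11/30 ∈ [17/55, 26/55) → index 5
j=5: u_5=151/330 ∈ [17/55, 26/55) → index 5
j=6: u_6=181/330 ∈ [27/55, 36/55) → index 7
j=7: u_7=211/330 ∈ [27/55, 36/55) → index 7
j=8: u_8=241/330 ∈ [36/55, 4/5) → index 8
j=9: u_9=271/330 ∈ [4/5, 47/55) → index 9
j=10: u_10=301/330 ∈ [47/55, 1) → index 10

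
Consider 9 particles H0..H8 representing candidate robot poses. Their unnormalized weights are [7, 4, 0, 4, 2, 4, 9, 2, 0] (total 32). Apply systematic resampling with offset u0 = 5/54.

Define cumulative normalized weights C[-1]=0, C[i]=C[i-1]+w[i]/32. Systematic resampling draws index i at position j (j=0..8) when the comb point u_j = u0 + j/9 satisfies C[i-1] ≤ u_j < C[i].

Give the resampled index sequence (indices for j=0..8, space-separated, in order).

C = [7/32, 11/32, 11/32, 15/32, 17/32, 21/32, 15/16, 1, 1]
j=0: u_0=5/54 ∈ [0, 7/32) → index 0
j=1: u_1=11/54 ∈ [0, 7/32) → index 0
j=2: u_2=17/54 ∈ [7/32, 11/32) → index 1
j=3: u_3=23/54 ∈ [11/32, 15/32) → index 3
j=4: u_4=29/54 ∈ [17/32, 21/32) → index 5
j=5: u_5=35/54 ∈ [17/32, 21/32) → index 5
j=6: u_6=41/54 ∈ [21/32, 15/16) → index 6
j=7: u_7=47/54 ∈ [21/32, 15/16) → index 6
j=8: u_8=53/54 ∈ [15/16, 1) → index 7

0 0 1 3 5 5 6 6 7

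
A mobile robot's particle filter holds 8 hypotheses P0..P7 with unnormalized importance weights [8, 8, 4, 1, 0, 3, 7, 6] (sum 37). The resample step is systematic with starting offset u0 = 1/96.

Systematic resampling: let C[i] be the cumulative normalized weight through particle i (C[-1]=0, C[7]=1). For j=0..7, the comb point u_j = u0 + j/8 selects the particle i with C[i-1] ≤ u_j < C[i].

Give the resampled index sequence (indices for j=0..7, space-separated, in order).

C = [8/37, 16/37, 20/37, 21/37, 21/37, 24/37, 31/37, 1]
j=0: u_0=1/96 ∈ [0, 8/37) → index 0
j=1: u_1=13/96 ∈ [0, 8/37) → index 0
j=2: u_2=25/96 ∈ [8/37, 16/37) → index 1
j=3: u_3=37/96 ∈ [8/37, 16/37) → index 1
j=4: u_4=49/96 ∈ [16/37, 20/37) → index 2
j=5: u_5=61/96 ∈ [21/37, 24/37) → index 5
j=6: u_6=73/96 ∈ [24/37, 31/37) → index 6
j=7: u_7=85/96 ∈ [31/37, 1) → index 7

0 0 1 1 2 5 6 7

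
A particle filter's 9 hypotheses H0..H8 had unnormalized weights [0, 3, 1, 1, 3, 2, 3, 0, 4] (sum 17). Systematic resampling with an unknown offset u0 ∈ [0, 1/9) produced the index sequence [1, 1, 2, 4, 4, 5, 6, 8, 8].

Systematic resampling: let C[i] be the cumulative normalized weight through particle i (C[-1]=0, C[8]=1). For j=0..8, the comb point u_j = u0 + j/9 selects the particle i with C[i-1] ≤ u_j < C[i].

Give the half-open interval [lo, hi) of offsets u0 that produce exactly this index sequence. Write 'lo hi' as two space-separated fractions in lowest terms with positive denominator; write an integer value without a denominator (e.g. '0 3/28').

0 2/153

C = [0, 3/17, 4/17, 5/17, 8/17, 10/17, 13/17, 13/17, 1]
j=0 picked index 1: u0 ∈ [0, 3/17)
j=1 picked index 1: u0 ∈ [-1/9, 10/153)
j=2 picked index 2: u0 ∈ [-7/153, 2/153)
j=3 picked index 4: u0 ∈ [-2/51, 7/51)
j=4 picked index 4: u0 ∈ [-23/153, 4/153)
j=5 picked index 5: u0 ∈ [-13/153, 5/153)
j=6 picked index 6: u0 ∈ [-4/51, 5/51)
j=7 picked index 8: u0 ∈ [-2/153, 2/9)
j=8 picked index 8: u0 ∈ [-19/153, 1/9)
intersection: [0, 2/153)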